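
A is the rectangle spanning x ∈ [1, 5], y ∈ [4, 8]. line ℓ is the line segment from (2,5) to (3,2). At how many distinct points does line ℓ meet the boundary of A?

The segment meets the boundary at (2.333,4).

1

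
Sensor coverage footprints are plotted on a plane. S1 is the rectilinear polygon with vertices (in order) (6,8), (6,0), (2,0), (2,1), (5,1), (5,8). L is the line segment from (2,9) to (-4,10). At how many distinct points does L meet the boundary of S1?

The segment lies entirely outside S1 and never meets its boundary.

0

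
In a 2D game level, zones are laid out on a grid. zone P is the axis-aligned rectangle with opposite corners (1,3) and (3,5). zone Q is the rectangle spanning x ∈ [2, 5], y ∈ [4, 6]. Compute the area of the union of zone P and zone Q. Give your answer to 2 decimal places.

9.00

By inclusion–exclusion:
Individual areas: |zone P| = 4, |zone Q| = 6.
|zone P∩zone Q|: x∈[2,3], y∈[4,5] → 1·1 = 1.
|zone P ∪ zone Q| = 10 − 1 = 9.00.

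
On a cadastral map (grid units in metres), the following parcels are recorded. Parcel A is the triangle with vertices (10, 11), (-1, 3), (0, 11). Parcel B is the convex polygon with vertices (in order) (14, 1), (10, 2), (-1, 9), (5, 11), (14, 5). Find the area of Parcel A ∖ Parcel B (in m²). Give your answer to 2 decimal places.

19.81

|Parcel A| = 40, |Parcel A∩Parcel B| = 20.1886.
|Parcel A ∖ Parcel B| = |Parcel A| − |Parcel A∩Parcel B| = 40 − 20.1886 = 19.81.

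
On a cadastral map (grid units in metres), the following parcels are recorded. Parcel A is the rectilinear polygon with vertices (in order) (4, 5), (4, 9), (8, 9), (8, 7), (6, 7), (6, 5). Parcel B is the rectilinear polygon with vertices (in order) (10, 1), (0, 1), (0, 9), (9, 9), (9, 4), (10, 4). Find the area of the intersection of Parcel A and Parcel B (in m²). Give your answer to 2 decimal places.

The intersection is the polygon with vertices (4,9), (8,9), (8,7), (6,7), (6,5), (4,5).
By the shoelace formula its area is 12.00.

12.00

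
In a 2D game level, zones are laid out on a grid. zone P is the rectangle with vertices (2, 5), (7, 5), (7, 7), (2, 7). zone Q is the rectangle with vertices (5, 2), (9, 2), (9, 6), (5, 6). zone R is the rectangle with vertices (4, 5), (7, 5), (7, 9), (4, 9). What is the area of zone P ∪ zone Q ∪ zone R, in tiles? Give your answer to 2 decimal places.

30.00

By inclusion–exclusion:
Individual areas: |zone P| = 10, |zone Q| = 16, |zone R| = 12.
|zone P∩zone Q|: x∈[5,7], y∈[5,6] → 2·1 = 2.
|zone P∩zone R|: x∈[4,7], y∈[5,7] → 3·2 = 6.
|zone Q∩zone R|: x∈[5,7], y∈[5,6] → 2·1 = 2.
|zone P∩zone Q∩zone R| = 2.
|zone P ∪ zone Q ∪ zone R| = 38 − 10 + 2 = 30.00.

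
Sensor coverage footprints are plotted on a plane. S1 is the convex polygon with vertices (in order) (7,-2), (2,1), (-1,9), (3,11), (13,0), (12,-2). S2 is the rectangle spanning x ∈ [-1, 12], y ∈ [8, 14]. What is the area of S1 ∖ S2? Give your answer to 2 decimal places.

|S1| = 93.5, |S1∩S2| = 11.9034.
|S1 ∖ S2| = |S1| − |S1∩S2| = 93.5 − 11.9034 = 81.60.

81.60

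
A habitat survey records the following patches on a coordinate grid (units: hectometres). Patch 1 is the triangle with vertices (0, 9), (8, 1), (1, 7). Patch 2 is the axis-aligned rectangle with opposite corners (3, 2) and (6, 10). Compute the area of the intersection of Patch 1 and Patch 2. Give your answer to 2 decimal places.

The intersection is the polygon with vertices (6,3), (6,2.714), (3,5.286), (3,6).
By the shoelace formula its area is 1.50.

1.50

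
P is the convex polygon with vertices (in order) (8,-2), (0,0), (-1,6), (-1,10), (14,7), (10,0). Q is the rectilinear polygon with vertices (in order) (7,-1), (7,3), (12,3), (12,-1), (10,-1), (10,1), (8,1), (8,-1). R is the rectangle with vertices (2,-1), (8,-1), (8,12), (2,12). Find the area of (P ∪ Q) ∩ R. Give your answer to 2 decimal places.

58.30

The region (P ∪ Q) ∩ R is the polygon with vertices (8,8.2), (8,-1), (4,-1), (2,-0.5), (2,9.4).
By the shoelace formula its area is 58.30.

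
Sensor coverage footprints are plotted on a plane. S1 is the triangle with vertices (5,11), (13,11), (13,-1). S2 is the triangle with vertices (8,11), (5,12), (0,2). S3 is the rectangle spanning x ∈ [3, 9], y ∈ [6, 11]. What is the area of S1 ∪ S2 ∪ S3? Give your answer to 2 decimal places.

72.19

By inclusion–exclusion:
Individual areas: |S1| = 48, |S2| = 17.5, |S3| = 30.
|S1∩S2| = 2.8929.
|S1∩S3| = 11.6667.
|S2∩S3| = 11.6389.
|S1∩S2∩S3| = 2.8929.
|S1 ∪ S2 ∪ S3| = 95.5 − 26.1984 + 2.8929 = 72.19.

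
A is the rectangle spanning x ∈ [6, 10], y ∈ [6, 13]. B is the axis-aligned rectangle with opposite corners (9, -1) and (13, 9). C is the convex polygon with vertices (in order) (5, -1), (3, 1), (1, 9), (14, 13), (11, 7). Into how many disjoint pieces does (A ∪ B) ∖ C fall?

(A ∪ B) ∖ C splits into 2 disjoint pieces (area 7.3846, area 32.3333).

2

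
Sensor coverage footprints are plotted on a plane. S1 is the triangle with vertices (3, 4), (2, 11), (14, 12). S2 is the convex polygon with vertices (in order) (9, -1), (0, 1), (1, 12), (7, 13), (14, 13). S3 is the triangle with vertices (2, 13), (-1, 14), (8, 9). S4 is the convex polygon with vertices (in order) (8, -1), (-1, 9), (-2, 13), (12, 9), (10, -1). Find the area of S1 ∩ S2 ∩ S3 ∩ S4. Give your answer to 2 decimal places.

0.68

The intersection is the polygon with vertices (8,9), (4.087,11.174), (4.323,11.194), (5,11).
By the shoelace formula its area is 0.68.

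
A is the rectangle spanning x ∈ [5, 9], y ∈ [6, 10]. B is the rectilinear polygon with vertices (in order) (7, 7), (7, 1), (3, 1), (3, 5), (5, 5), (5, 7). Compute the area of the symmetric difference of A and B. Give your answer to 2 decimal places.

32.00

|A| = 16, |B| = 20, |A∩B| = 2.
|A △ B| = |A| + |B| − 2·|A∩B| = 16 + 20 − 4 = 32.00.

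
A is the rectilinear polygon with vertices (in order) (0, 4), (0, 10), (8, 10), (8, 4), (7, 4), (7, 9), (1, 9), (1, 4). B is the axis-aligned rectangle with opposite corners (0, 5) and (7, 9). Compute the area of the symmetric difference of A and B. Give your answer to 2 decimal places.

|A| = 18, |B| = 28, |A∩B| = 4.
|A △ B| = |A| + |B| − 2·|A∩B| = 18 + 28 − 8 = 38.00.

38.00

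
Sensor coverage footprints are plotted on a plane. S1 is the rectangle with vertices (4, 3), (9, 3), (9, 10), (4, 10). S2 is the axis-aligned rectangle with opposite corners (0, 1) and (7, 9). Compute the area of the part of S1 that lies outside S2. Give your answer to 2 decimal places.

17.00

|S1∩S2|: x∈[4,7], y∈[3,9] → 3·6 = 18.
|S1| = 35.
|S1 ∖ S2| = |S1| − |S1∩S2| = 35 − 18 = 17.00.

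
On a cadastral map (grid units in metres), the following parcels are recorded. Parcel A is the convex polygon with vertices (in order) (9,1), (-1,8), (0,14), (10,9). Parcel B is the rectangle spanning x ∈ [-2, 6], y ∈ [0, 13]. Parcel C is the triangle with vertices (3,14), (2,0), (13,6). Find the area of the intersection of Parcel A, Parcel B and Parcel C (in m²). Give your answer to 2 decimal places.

25.36

The intersection is the polygon with vertices (6,11), (6,3.1), (2.401,5.619), (2.897,12.552).
By the shoelace formula its area is 25.36.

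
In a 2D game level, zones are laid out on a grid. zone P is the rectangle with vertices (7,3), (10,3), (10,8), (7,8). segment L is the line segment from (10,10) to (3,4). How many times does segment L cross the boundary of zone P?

2

The segment meets the boundary at (7,7.429), (7.667,8).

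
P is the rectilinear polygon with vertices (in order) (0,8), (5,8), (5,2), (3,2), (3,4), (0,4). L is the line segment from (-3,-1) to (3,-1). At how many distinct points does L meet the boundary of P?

The segment lies entirely outside P and never meets its boundary.

0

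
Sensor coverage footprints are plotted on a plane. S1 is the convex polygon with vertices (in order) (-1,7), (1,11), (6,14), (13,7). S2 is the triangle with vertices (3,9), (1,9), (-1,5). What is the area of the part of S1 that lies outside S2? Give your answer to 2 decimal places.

53.00

|S1| = 56, |S1∩S2| = 3.
|S1 ∖ S2| = |S1| − |S1∩S2| = 56 − 3 = 53.00.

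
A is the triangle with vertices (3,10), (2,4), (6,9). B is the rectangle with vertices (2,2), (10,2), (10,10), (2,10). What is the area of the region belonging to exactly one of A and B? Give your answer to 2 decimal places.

|A| = 9.5, |B| = 64, |A∩B| = 9.5.
|A △ B| = |A| + |B| − 2·|A∩B| = 9.5 + 64 − 19 = 54.50.

54.50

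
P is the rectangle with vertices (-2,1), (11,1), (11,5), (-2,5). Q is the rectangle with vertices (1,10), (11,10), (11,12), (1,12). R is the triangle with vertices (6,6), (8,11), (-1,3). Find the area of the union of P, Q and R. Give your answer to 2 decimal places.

83.72

By inclusion–exclusion:
Individual areas: |P| = 52, |Q| = 20, |R| = 14.5.
|P∩Q| = 0 (no overlap).
|P∩R| = 2.4167.
|Q∩R| = 0.3625.
|P∩Q∩R| = 0.
|P ∪ Q ∪ R| = 86.5 − 2.7792 + 0 = 83.72.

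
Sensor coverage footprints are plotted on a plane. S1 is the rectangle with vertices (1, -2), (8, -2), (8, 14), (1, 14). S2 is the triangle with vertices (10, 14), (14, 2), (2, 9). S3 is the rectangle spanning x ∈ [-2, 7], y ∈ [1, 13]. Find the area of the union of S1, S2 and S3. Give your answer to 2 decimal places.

By inclusion–exclusion:
Individual areas: |S1| = 112, |S2| = 58, |S3| = 108.
|S1∩S2| = 21.75.
|S1∩S3|: x∈[1,7], y∈[1,13] → 6·12 = 72.
|S2∩S3| = 15.1042.
|S1∩S2∩S3| = 15.1042.
|S1 ∪ S2 ∪ S3| = 278 − 108.8542 + 15.1042 = 184.25.

184.25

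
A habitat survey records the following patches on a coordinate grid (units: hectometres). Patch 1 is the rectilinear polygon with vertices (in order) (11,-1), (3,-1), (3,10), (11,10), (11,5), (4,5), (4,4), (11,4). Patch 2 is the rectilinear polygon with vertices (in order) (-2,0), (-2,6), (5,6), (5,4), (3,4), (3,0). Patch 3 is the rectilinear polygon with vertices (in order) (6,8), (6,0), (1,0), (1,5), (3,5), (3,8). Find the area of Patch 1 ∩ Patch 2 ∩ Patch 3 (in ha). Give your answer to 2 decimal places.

3.00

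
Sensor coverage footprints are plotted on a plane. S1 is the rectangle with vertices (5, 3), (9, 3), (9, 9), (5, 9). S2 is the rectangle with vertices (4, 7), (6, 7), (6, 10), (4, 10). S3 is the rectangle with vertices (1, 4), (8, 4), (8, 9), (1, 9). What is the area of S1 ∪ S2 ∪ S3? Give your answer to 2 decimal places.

By inclusion–exclusion:
Individual areas: |S1| = 24, |S2| = 6, |S3| = 35.
|S1∩S2|: x∈[5,6], y∈[7,9] → 1·2 = 2.
|S1∩S3|: x∈[5,8], y∈[4,9] → 3·5 = 15.
|S2∩S3|: x∈[4,6], y∈[7,9] → 2·2 = 4.
|S1∩S2∩S3| = 2.
|S1 ∪ S2 ∪ S3| = 65 − 21 + 2 = 46.00.

46.00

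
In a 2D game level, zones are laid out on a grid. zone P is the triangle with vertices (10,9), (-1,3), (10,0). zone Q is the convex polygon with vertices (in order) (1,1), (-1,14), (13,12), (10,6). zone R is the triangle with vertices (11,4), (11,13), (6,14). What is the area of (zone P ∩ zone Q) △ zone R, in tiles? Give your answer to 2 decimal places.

|zone P ∩ zone Q| = 26.6401.
|(zone P ∩ zone Q) ∩ zone R| = 1.7679.
|(zone P ∩ zone Q) △ zone R| = 26.6401 + 22.5 − 3.5357 = 45.60.

45.60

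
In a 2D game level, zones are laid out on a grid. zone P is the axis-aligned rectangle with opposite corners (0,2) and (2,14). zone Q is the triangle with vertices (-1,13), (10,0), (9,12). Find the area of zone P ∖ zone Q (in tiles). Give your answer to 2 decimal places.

|zone P| = 24, |zone P∩zone Q| = 4.3273.
|zone P ∖ zone Q| = |zone P| − |zone P∩zone Q| = 24 − 4.3273 = 19.67.

19.67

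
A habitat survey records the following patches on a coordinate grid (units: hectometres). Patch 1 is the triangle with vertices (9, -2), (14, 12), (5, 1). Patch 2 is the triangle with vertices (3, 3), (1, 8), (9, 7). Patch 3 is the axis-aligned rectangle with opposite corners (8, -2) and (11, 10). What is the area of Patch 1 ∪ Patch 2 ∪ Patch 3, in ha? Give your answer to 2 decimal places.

70.58

By inclusion–exclusion:
Individual areas: |Patch 1| = 35.5, |Patch 2| = 19, |Patch 3| = 36.
|Patch 1∩Patch 2| = 0.
|Patch 1∩Patch 3| = 19.525.
|Patch 2∩Patch 3| = 0.3958.
|Patch 1∩Patch 2∩Patch 3| = 0.
|Patch 1 ∪ Patch 2 ∪ Patch 3| = 90.5 − 19.9208 + 0 = 70.58.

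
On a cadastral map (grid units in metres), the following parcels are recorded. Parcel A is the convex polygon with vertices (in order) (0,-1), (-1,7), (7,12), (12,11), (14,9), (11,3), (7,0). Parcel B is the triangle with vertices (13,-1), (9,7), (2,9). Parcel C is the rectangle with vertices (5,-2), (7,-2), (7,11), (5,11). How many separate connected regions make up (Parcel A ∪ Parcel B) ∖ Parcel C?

(Parcel A ∪ Parcel B) ∖ Parcel C splits into 2 disjoint pieces (area 53.4678, area 57.9164).

2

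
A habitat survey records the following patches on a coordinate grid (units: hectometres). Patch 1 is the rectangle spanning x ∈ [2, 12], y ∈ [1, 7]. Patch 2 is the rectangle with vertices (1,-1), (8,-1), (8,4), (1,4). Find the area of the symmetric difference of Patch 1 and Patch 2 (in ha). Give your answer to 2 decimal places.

59.00

|Patch 1∩Patch 2|: x∈[2,8], y∈[1,4] → 6·3 = 18.
|Patch 1 △ Patch 2| = |Patch 1| + |Patch 2| − 2·|Patch 1∩Patch 2| = 60 + 35 − 36 = 59.00.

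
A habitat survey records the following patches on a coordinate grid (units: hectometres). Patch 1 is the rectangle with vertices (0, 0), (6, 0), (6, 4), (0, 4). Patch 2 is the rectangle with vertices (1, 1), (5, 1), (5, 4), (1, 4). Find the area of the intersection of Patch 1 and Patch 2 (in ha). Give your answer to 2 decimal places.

12.00

|Patch 1∩Patch 2|: x∈[1,5], y∈[1,4] → 4·3 = 12.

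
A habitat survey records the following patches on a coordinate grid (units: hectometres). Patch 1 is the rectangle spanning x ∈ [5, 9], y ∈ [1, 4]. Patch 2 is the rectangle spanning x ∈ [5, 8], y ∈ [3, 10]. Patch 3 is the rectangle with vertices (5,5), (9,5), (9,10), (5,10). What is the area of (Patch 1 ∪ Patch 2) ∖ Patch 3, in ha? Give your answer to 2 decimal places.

|Patch 1 ∪ Patch 2| = 30.
|(Patch 1 ∪ Patch 2) ∩ Patch 3| = 15.
|(Patch 1 ∪ Patch 2) ∖ Patch 3| = 30 − 15 = 15.00.

15.00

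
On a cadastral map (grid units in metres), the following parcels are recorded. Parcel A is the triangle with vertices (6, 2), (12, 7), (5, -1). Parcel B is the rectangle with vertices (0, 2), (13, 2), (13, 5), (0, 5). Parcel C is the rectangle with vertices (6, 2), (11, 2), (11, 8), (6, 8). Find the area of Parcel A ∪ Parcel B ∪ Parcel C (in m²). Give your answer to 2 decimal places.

By inclusion–exclusion:
Individual areas: |Parcel A| = 6.5, |Parcel B| = 39, |Parcel C| = 30.
|Parcel A∩Parcel B| = 3.4125.
|Parcel A∩Parcel C| = 3.9077.
|Parcel B∩Parcel C|: x∈[6,11], y∈[2,5] → 5·3 = 15.
|Parcel A∩Parcel B∩Parcel C| = 3.4125.
|Parcel A ∪ Parcel B ∪ Parcel C| = 75.5 − 22.3202 + 3.4125 = 56.59.

56.59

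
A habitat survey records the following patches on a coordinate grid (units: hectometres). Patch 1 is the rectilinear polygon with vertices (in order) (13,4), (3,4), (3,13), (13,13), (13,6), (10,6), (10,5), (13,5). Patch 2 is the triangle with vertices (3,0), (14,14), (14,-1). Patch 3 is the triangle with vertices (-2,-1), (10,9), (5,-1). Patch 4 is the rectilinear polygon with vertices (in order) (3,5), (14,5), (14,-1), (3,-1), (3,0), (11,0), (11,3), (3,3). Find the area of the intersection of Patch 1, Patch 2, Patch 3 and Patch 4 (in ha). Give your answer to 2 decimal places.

1.21

The intersection is the polygon with vertices (7.5,4), (6.143,4), (6.929,5), (8,5).
By the shoelace formula its area is 1.21.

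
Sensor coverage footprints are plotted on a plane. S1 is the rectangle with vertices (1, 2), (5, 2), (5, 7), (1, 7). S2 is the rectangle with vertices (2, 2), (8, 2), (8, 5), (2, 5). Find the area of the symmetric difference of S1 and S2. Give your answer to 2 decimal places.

|S1∩S2|: x∈[2,5], y∈[2,5] → 3·3 = 9.
|S1 △ S2| = |S1| + |S2| − 2·|S1∩S2| = 20 + 18 − 18 = 20.00.

20.00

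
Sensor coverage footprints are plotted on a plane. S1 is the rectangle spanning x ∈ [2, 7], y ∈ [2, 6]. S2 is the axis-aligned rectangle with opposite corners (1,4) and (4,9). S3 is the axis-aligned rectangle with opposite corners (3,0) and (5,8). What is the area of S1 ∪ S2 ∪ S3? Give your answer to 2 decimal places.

By inclusion–exclusion:
Individual areas: |S1| = 20, |S2| = 15, |S3| = 16.
|S1∩S2|: x∈[2,4], y∈[4,6] → 2·2 = 4.
|S1∩S3|: x∈[3,5], y∈[2,6] → 2·4 = 8.
|S2∩S3|: x∈[3,4], y∈[4,8] → 1·4 = 4.
|S1∩S2∩S3| = 2.
|S1 ∪ S2 ∪ S3| = 51 − 16 + 2 = 37.00.

37.00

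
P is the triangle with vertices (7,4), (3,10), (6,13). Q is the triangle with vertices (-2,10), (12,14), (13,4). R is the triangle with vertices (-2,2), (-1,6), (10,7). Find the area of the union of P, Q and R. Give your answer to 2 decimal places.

93.59

By inclusion–exclusion:
Individual areas: |P| = 15, |Q| = 72, |R| = 21.5.
|P∩Q| = 12.3321.
|P∩R| = 1.2923.
|Q∩R| = 1.3163.
|P∩Q∩R| = 0.0349.
|P ∪ Q ∪ R| = 108.5 − 14.9407 + 0.0349 = 93.59.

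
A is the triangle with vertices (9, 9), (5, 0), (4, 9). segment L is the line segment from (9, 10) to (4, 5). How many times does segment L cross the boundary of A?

The segment meets the boundary at (4.4,5.4), (8,9).

2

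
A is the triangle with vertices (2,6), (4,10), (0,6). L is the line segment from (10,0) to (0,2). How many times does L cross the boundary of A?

0

The segment lies entirely outside A and never meets its boundary.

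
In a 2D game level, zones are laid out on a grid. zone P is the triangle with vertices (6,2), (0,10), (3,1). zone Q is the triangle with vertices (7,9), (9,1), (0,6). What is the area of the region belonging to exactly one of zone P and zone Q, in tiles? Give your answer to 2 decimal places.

|zone P| = 15, |zone Q| = 31, |zone P∩zone Q| = 4.8058.
|zone P △ zone Q| = |zone P| + |zone Q| − 2·|zone P∩zone Q| = 15 + 31 − 9.6116 = 36.39.

36.39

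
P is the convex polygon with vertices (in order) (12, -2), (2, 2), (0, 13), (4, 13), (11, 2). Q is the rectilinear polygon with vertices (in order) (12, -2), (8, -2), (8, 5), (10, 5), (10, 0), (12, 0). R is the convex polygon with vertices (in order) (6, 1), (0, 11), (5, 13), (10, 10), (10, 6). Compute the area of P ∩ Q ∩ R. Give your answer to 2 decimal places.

0.90

The intersection is the polygon with vertices (8,5), (9.091,5), (9.139,4.924), (8,3.5).
By the shoelace formula its area is 0.90.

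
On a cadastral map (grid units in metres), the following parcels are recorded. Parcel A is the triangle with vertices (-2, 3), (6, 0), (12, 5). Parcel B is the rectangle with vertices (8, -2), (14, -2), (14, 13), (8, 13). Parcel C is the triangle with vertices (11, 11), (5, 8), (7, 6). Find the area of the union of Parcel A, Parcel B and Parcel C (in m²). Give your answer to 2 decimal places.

By inclusion–exclusion:
Individual areas: |Parcel A| = 29, |Parcel B| = 90, |Parcel C| = 9.
|Parcel A∩Parcel B| = 5.5238.
|Parcel A∩Parcel C| = 0.
|Parcel B∩Parcel C| = 3.375.
|Parcel A∩Parcel B∩Parcel C| = 0.
|Parcel A ∪ Parcel B ∪ Parcel C| = 128 − 8.8988 + 0 = 119.10.

119.10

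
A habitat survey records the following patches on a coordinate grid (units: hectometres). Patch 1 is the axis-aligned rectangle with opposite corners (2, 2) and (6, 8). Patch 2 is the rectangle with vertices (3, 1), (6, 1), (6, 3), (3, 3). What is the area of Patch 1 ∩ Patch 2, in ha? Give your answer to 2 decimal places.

3.00

|Patch 1∩Patch 2|: x∈[3,6], y∈[2,3] → 3·1 = 3.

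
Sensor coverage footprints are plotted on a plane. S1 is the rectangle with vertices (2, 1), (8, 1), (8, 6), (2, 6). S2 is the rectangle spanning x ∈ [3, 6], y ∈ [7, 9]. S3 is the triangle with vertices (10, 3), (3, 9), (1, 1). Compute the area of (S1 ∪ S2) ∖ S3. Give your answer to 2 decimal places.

|S1 ∪ S2| = 36.
|(S1 ∪ S2) ∩ S3| = 25.9107.
|(S1 ∪ S2) ∖ S3| = 36 − 25.9107 = 10.09.

10.09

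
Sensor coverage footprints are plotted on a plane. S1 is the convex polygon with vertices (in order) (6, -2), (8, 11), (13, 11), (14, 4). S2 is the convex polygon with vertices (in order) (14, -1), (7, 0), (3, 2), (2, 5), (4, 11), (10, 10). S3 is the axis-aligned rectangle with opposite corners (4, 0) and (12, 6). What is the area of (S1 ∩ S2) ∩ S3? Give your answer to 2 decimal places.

The region (S1 ∩ S2) ∩ S3 is the polygon with vertices (12,4.5), (12,2.5), (8.667,0), (7,0), (6.357,0.321), (7.231,6), (11.454,6).
By the shoelace formula its area is 26.70.

26.70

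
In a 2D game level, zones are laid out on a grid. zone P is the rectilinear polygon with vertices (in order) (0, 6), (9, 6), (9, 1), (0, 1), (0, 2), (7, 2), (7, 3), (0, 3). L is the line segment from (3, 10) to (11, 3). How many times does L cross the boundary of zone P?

2

The segment meets the boundary at (9,4.75), (7.571,6).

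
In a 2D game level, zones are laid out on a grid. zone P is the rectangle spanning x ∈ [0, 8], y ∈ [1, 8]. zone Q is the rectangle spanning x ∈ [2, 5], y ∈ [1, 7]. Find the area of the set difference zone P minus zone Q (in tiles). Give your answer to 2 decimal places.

|zone P∩zone Q|: x∈[2,5], y∈[1,7] → 3·6 = 18.
|zone P| = 56.
|zone P ∖ zone Q| = |zone P| − |zone P∩zone Q| = 56 − 18 = 38.00.

38.00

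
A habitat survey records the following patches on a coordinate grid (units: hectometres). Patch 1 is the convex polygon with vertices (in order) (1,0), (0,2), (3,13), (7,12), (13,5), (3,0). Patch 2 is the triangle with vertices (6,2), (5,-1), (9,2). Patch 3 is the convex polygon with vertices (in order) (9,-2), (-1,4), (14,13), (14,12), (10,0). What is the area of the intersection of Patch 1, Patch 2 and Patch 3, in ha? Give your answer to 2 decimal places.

0.30

The intersection is the polygon with vertices (6,2), (7,2), (5.8,1.4).
By the shoelace formula its area is 0.30.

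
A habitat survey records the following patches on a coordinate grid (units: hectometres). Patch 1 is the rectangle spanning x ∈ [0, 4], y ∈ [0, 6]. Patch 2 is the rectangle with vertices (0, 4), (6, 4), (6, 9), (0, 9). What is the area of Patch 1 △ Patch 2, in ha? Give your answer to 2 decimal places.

38.00

|Patch 1∩Patch 2|: x∈[0,4], y∈[4,6] → 4·2 = 8.
|Patch 1 △ Patch 2| = |Patch 1| + |Patch 2| − 2·|Patch 1∩Patch 2| = 24 + 30 − 16 = 38.00.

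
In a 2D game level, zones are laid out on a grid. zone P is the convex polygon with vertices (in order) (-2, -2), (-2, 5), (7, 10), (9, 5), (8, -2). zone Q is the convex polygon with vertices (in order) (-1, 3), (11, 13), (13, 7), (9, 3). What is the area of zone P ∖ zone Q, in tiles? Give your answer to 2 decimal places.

65.64

|zone P| = 101, |zone P∩zone Q| = 35.3643.
|zone P ∖ zone Q| = |zone P| − |zone P∩zone Q| = 101 − 35.3643 = 65.64.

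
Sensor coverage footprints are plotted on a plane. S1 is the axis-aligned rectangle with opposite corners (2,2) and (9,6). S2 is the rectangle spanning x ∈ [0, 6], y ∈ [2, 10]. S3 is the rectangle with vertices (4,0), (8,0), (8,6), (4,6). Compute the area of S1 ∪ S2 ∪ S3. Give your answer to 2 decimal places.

68.00

By inclusion–exclusion:
Individual areas: |S1| = 28, |S2| = 48, |S3| = 24.
|S1∩S2|: x∈[2,6], y∈[2,6] → 4·4 = 16.
|S1∩S3|: x∈[4,8], y∈[2,6] → 4·4 = 16.
|S2∩S3|: x∈[4,6], y∈[2,6] → 2·4 = 8.
|S1∩S2∩S3| = 8.
|S1 ∪ S2 ∪ S3| = 100 − 40 + 8 = 68.00.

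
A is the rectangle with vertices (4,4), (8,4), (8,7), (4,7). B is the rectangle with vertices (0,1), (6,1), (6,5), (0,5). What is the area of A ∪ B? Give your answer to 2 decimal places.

By inclusion–exclusion:
Individual areas: |A| = 12, |B| = 24.
|A∩B|: x∈[4,6], y∈[4,5] → 2·1 = 2.
|A ∪ B| = 36 − 2 = 34.00.

34.00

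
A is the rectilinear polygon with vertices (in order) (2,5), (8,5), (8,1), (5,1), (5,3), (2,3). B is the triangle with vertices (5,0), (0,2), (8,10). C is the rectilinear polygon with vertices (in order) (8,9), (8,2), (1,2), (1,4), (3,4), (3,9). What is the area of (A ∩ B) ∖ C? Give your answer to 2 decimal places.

|A ∩ B| = 9.1.
|(A ∩ B) ∩ C| = 8.15.
|(A ∩ B) ∖ C| = 9.1 − 8.15 = 0.95.

0.95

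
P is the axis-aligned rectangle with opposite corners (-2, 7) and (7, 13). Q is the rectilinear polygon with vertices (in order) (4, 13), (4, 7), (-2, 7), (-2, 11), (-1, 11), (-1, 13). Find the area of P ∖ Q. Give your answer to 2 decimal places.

|P| = 54, |P∩Q| = 34.
|P ∖ Q| = |P| − |P∩Q| = 54 − 34 = 20.00.

20.00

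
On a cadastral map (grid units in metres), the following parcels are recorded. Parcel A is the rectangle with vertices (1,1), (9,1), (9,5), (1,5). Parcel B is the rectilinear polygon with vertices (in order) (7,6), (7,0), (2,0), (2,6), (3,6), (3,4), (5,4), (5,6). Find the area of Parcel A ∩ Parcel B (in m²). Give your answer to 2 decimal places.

The intersection is the polygon with vertices (7,5), (7,1), (2,1), (2,5), (3,5), (3,4), (5,4), (5,5).
By the shoelace formula its area is 18.00.

18.00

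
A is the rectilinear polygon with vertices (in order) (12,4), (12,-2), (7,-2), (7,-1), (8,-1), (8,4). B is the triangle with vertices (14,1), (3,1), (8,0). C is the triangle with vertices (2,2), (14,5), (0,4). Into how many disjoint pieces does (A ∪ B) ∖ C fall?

(A ∪ B) ∖ C is a single connected region.

1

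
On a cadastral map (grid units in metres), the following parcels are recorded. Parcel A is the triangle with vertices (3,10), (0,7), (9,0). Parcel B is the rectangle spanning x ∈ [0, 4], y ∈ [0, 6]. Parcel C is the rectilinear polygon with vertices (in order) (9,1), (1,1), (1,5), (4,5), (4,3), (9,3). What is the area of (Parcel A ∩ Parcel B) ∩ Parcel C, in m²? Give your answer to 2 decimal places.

0.79

The region (Parcel A ∩ Parcel B) ∩ Parcel C is the polygon with vertices (4,3.889), (2.571,5), (4,5).
By the shoelace formula its area is 0.79.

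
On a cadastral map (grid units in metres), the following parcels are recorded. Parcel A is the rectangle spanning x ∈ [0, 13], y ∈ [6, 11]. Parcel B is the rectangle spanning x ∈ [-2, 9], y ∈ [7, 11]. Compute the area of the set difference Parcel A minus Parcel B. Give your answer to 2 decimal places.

|Parcel A∩Parcel B|: x∈[0,9], y∈[7,11] → 9·4 = 36.
|Parcel A| = 65.
|Parcel A ∖ Parcel B| = |Parcel A| − |Parcel A∩Parcel B| = 65 − 36 = 29.00.

29.00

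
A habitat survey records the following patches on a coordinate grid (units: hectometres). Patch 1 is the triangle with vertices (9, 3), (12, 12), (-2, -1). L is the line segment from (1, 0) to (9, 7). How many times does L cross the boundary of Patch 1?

The segment meets the boundary at (1.178,0.156).

1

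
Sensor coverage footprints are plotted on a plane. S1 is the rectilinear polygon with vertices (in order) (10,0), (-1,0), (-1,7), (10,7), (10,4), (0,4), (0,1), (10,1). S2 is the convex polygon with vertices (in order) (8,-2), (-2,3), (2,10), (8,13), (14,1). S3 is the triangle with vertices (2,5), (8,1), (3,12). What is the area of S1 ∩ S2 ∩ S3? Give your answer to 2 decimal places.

10.83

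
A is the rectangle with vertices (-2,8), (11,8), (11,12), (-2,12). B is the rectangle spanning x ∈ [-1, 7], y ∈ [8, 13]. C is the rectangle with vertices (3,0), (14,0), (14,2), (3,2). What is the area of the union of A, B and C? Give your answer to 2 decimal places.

82.00

By inclusion–exclusion:
Individual areas: |A| = 52, |B| = 40, |C| = 22.
|A∩B|: x∈[-1,7], y∈[8,12] → 8·4 = 32.
|A∩C| = 0 (no overlap).
|B∩C| = 0 (no overlap).
|A∩B∩C| = 0.
|A ∪ B ∪ C| = 114 − 32 + 0 = 82.00.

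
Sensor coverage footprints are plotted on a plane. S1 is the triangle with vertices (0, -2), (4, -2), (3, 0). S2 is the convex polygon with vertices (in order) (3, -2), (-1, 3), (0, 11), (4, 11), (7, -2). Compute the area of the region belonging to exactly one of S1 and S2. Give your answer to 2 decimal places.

70.41

|S1| = 4, |S2| = 70.5, |S1∩S2| = 2.0435.
|S1 △ S2| = |S1| + |S2| − 2·|S1∩S2| = 4 + 70.5 − 4.087 = 70.41.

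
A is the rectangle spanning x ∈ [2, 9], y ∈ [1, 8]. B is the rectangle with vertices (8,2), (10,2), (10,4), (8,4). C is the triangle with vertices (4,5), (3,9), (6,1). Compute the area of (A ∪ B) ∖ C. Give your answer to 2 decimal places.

|A ∪ B| = 51.
|(A ∪ B) ∩ C| = 1.9375.
|(A ∪ B) ∖ C| = 51 − 1.9375 = 49.06.

49.06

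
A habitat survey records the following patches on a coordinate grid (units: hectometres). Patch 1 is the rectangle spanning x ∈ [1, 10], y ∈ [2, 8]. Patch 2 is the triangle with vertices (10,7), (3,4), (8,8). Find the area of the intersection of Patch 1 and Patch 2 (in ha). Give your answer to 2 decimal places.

The intersection is the polygon with vertices (3,4), (8,8), (10,7).
By the shoelace formula its area is 6.50.

6.50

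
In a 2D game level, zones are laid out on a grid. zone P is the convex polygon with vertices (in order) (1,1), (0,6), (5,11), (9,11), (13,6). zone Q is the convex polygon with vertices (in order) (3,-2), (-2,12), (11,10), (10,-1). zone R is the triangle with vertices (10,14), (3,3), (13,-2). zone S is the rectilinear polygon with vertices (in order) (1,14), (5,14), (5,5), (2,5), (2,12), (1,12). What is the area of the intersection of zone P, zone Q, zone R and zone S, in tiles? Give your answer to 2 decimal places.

0.42

The intersection is the polygon with vertices (5,6.143), (5,5), (4.273,5).
By the shoelace formula its area is 0.42.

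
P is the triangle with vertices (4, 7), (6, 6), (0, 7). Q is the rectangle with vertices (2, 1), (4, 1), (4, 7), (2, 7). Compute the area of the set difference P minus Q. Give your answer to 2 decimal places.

|P| = 2, |P∩Q| = 1.
|P ∖ Q| = |P| − |P∩Q| = 2 − 1 = 1.00.

1.00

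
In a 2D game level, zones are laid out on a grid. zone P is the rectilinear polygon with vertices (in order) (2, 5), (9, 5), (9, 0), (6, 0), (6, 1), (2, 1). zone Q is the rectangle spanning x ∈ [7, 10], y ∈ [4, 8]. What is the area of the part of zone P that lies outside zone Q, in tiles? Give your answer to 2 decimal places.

|zone P| = 31, |zone P∩zone Q| = 2.
|zone P ∖ zone Q| = |zone P| − |zone P∩zone Q| = 31 − 2 = 29.00.

29.00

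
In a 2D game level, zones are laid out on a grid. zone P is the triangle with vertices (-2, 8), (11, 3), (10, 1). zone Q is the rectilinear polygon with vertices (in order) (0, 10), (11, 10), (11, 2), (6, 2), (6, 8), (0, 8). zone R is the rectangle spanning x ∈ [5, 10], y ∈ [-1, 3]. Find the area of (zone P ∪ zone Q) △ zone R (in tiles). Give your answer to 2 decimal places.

69.75

|zone P ∪ zone Q| = 59.4661.
|(zone P ∪ zone Q) ∩ zone R| = 4.8571.
|(zone P ∪ zone Q) △ zone R| = 59.4661 + 20 − 9.7143 = 69.75.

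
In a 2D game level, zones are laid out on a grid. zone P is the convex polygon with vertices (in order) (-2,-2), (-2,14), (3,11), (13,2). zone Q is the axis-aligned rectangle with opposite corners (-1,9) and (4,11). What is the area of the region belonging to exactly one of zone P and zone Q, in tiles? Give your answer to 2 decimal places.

|zone P| = 127.5, |zone Q| = 10, |zone P∩zone Q| = 9.55.
|zone P △ zone Q| = |zone P| + |zone Q| − 2·|zone P∩zone Q| = 127.5 + 10 − 19.1 = 118.40.

118.40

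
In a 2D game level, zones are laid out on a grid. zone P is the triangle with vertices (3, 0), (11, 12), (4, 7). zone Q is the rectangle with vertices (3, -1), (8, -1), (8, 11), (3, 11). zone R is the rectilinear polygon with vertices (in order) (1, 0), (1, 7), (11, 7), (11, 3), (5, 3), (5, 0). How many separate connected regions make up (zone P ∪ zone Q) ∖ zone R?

(zone P ∪ zone Q) ∖ zone R splits into 2 disjoint pieces (area 23.5357, area 14).

2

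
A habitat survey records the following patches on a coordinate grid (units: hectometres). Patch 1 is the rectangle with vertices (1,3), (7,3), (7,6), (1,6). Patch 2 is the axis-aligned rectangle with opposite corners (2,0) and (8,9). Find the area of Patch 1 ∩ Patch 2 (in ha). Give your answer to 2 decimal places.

15.00

|Patch 1∩Patch 2|: x∈[2,7], y∈[3,6] → 5·3 = 15.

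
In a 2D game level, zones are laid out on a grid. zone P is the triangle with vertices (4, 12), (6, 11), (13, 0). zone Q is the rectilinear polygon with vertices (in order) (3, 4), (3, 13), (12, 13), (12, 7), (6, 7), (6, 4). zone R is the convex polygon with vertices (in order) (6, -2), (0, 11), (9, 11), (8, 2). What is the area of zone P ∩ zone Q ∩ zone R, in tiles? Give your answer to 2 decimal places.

The intersection is the polygon with vertices (8.546,7), (7.75,7), (4.75,11), (6,11).
By the shoelace formula its area is 4.09.

4.09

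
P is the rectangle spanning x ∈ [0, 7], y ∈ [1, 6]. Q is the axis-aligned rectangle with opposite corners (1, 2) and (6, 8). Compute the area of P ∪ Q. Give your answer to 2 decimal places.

45.00

By inclusion–exclusion:
Individual areas: |P| = 35, |Q| = 30.
|P∩Q|: x∈[1,6], y∈[2,6] → 5·4 = 20.
|P ∪ Q| = 65 − 20 = 45.00.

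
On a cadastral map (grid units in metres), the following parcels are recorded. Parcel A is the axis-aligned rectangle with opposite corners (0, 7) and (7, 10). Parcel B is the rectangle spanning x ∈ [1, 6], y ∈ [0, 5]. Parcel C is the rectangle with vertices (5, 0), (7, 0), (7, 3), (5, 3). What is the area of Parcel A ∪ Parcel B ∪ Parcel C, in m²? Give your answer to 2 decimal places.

49.00

By inclusion–exclusion:
Individual areas: |Parcel A| = 21, |Parcel B| = 25, |Parcel C| = 6.
|Parcel A∩Parcel B| = 0 (no overlap).
|Parcel A∩Parcel C| = 0 (no overlap).
|Parcel B∩Parcel C|: x∈[5,6], y∈[0,3] → 1·3 = 3.
|Parcel A∩Parcel B∩Parcel C| = 0.
|Parcel A ∪ Parcel B ∪ Parcel C| = 52 − 3 + 0 = 49.00.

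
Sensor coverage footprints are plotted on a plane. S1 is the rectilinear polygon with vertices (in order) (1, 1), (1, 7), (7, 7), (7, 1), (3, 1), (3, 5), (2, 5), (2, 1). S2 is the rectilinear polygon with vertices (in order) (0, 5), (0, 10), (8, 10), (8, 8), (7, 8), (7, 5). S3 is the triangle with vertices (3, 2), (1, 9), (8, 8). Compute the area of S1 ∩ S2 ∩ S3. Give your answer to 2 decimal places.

8.94

The intersection is the polygon with vertices (7,7), (7,6.8), (5.5,5), (3,5), (2.143,5), (1.571,7).
By the shoelace formula its area is 8.94.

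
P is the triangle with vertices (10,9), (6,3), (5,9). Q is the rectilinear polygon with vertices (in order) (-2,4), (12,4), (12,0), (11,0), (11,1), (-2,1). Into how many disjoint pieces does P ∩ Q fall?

1

P ∩ Q is a single connected region.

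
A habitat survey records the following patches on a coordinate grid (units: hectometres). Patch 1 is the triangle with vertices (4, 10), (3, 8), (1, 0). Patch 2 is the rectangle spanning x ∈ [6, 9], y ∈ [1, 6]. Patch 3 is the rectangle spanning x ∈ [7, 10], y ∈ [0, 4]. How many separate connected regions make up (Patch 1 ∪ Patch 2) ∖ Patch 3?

(Patch 1 ∪ Patch 2) ∖ Patch 3 splits into 2 disjoint pieces (area 2, area 9).

2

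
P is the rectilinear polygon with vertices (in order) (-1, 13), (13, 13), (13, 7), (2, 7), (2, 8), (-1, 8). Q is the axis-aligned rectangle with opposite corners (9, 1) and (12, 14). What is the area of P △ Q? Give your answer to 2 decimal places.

|P| = 81, |Q| = 39, |P∩Q| = 18.
|P △ Q| = |P| + |Q| − 2·|P∩Q| = 81 + 39 − 36 = 84.00.

84.00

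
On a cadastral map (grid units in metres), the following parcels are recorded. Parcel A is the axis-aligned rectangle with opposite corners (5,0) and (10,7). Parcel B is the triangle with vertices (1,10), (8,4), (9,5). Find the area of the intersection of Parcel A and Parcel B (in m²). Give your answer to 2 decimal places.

4.44

The intersection is the polygon with vertices (5,7), (5.8,7), (9,5), (8,4), (5,6.571).
By the shoelace formula its area is 4.44.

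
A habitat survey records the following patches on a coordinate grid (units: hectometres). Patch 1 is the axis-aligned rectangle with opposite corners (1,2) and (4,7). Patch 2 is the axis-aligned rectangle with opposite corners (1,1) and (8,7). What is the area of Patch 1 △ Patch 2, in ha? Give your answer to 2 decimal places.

27.00

|Patch 1∩Patch 2|: x∈[1,4], y∈[2,7] → 3·5 = 15.
|Patch 1 △ Patch 2| = |Patch 1| + |Patch 2| − 2·|Patch 1∩Patch 2| = 15 + 42 − 30 = 27.00.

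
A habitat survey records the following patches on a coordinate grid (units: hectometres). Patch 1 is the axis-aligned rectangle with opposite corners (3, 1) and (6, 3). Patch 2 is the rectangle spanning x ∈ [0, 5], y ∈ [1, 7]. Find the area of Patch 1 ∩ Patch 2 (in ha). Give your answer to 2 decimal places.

4.00

|Patch 1∩Patch 2|: x∈[3,5], y∈[1,3] → 2·2 = 4.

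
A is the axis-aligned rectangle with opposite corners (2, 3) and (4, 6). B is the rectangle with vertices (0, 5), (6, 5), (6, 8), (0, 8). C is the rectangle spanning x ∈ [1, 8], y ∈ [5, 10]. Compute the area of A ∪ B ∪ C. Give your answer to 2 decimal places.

42.00

By inclusion–exclusion:
Individual areas: |A| = 6, |B| = 18, |C| = 35.
|A∩B|: x∈[2,4], y∈[5,6] → 2·1 = 2.
|A∩C|: x∈[2,4], y∈[5,6] → 2·1 = 2.
|B∩C|: x∈[1,6], y∈[5,8] → 5·3 = 15.
|A∩B∩C| = 2.
|A ∪ B ∪ C| = 59 − 19 + 2 = 42.00.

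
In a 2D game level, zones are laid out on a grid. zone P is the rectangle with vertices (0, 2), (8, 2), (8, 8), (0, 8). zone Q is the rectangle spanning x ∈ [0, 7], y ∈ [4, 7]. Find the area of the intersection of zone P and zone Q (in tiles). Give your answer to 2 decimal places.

21.00

|zone P∩zone Q|: x∈[0,7], y∈[4,7] → 7·3 = 21.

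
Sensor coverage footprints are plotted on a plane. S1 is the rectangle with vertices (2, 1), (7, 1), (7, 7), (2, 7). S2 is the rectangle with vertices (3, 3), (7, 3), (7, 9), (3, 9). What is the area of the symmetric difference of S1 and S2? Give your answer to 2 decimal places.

|S1∩S2|: x∈[3,7], y∈[3,7] → 4·4 = 16.
|S1 △ S2| = |S1| + |S2| − 2·|S1∩S2| = 30 + 24 − 32 = 22.00.

22.00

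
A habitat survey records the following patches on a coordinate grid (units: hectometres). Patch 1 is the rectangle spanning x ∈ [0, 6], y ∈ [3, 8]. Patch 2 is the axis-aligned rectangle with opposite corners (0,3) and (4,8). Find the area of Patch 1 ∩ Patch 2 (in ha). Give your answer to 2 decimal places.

20.00

|Patch 1∩Patch 2|: x∈[0,4], y∈[3,8] → 4·5 = 20.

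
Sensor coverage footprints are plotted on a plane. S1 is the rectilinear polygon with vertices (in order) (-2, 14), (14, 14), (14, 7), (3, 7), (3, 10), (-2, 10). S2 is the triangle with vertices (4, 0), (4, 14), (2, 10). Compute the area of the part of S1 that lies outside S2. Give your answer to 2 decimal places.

|S1| = 97, |S1∩S2| = 7.
|S1 ∖ S2| = |S1| − |S1∩S2| = 97 − 7 = 90.00.

90.00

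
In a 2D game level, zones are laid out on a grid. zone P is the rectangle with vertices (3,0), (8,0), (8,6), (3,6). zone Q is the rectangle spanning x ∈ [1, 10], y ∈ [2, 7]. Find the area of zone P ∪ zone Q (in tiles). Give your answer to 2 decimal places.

By inclusion–exclusion:
Individual areas: |zone P| = 30, |zone Q| = 45.
|zone P∩zone Q|: x∈[3,8], y∈[2,6] → 5·4 = 20.
|zone P ∪ zone Q| = 75 − 20 = 55.00.

55.00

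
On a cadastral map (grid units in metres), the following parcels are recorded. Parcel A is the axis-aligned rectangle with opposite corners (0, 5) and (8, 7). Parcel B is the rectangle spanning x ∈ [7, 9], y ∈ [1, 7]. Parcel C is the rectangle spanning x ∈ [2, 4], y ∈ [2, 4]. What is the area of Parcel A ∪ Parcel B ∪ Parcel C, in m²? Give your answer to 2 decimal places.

By inclusion–exclusion:
Individual areas: |Parcel A| = 16, |Parcel B| = 12, |Parcel C| = 4.
|Parcel A∩Parcel B|: x∈[7,8], y∈[5,7] → 1·2 = 2.
|Parcel A∩Parcel C| = 0 (no overlap).
|Parcel B∩Parcel C| = 0 (no overlap).
|Parcel A∩Parcel B∩Parcel C| = 0.
|Parcel A ∪ Parcel B ∪ Parcel C| = 32 − 2 + 0 = 30.00.

30.00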